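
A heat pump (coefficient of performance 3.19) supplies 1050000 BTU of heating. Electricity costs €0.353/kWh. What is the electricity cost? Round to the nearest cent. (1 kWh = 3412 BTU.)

€34.05

Heat delivered = 1,050,000 BTU / 3412 = 307.7 kWh
Electrical input = 307.7 kWh / 3.19 = 96.47 kWh
Cost = 96.47 × €0.353/kWh = €34.05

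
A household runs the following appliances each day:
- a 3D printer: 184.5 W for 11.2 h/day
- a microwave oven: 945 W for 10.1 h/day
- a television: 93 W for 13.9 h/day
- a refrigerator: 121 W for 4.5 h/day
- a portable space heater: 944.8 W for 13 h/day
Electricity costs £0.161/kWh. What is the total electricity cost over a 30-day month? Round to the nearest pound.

3D printer: 184.5 W × 11.2 h × 30 d = 61,992 Wh = 61.99 kWh
microwave oven: 945 W × 10.1 h × 30 d = 286,335 Wh = 286.3 kWh
television: 93 W × 13.9 h × 30 d = 38,781 Wh = 38.78 kWh
refrigerator: 121 W × 4.5 h × 30 d = 16,335 Wh = 16.34 kWh
portable space heater: 944.8 W × 13 h × 30 d = 368,472 Wh = 368.5 kWh
Total energy = 61.99 + 286.3 + 38.78 + 16.34 + 368.5 = 771.9 kWh
Cost = 771.9 kWh × £0.161 = £124.28 ≈ £124

£124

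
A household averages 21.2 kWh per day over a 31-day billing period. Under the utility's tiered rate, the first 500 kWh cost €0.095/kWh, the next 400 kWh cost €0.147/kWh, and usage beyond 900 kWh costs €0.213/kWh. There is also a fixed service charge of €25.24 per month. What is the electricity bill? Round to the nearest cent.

€95.85

Usage = 21.2 kWh/day × 31 days = 657.2 kWh
First 500 kWh × €0.095 = €47.50
Next 157.2 kWh × €0.147 = €23.11
Remaining tier: 0 kWh (not reached)
Energy charge = €70.61; + service €25.24 = €95.85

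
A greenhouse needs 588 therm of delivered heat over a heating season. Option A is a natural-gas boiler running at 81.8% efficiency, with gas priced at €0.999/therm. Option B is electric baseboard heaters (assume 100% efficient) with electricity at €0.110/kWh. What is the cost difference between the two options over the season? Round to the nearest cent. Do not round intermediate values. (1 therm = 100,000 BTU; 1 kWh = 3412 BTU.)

Heat load = 588 therm × 100,000 = 58,800,000 BTU
Gas: input = 58,800,000 / 0.818 = 71,882,641 BTU = 718.8 therm → 718.8 × €0.999 = €718.11
Electric: 58,800,000 BTU / 3412 = 17,230 kWh → × €0.110 = €1,895.66
Difference = |€718.11 − €1,895.66| = €1,177.55

€1177.55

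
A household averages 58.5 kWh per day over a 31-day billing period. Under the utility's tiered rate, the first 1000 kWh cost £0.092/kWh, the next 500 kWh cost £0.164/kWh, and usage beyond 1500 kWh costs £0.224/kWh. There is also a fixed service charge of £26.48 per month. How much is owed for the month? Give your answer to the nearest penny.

£270.70

Usage = 58.5 kWh/day × 31 days = 1813.5 kWh
First 1000 kWh × £0.092 = £92.00
Next 500 kWh × £0.164 = £82.00
Remaining 313.5 kWh × £0.224 = £70.22
Energy charge = £244.22; + service £26.48 = £270.70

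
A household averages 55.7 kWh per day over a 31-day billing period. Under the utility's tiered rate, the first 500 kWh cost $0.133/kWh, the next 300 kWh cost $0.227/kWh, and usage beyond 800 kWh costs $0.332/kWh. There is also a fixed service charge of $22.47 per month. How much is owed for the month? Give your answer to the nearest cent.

$464.73

Usage = 55.7 kWh/day × 31 days = 1726.7 kWh
First 500 kWh × $0.133 = $66.50
Next 300 kWh × $0.227 = $68.10
Remaining 926.7 kWh × $0.332 = $307.66
Energy charge = $442.26; + service $22.47 = $464.73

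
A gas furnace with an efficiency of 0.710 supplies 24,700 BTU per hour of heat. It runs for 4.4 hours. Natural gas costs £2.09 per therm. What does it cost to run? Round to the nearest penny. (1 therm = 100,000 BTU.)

Heat delivered = 24,700 BTU/h × 4.4 h = 108,680 BTU
Gas input = 108,680 / 0.710 = 153,070 BTU
= 153,070 / 100,000 = 1.531 therm
Cost = 1.531 × £2.09/therm = £3.20

£3.20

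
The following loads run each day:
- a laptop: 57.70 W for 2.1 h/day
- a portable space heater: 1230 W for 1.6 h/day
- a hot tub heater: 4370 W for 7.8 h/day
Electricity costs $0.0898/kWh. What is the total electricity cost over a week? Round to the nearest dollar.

$23

laptop: 57.70 W × 2.1 h × 7 d = 848 Wh = 0.8482 kWh
portable space heater: 1230 W × 1.6 h × 7 d = 13,776 Wh = 13.78 kWh
hot tub heater: 4370 W × 7.8 h × 7 d = 238,602 Wh = 238.6 kWh
Total energy = 0.8482 + 13.78 + 238.6 = 253.2 kWh
Cost = 253.2 kWh × $0.0898 = $22.74 ≈ $23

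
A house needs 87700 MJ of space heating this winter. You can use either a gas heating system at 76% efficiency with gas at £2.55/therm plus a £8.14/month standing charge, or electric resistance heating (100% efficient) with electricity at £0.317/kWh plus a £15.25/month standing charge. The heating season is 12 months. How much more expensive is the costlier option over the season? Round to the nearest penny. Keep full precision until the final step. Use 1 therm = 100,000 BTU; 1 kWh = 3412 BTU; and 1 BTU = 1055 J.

Heat load = 87700 MJ = 87,700,000,000 J / 1055 = 83,127,962 BTU
Gas: input = 83,127,962 / 0.76 = 109,378,897 BTU = 1,094 therm → 1,094 × £2.55 = £2,789.16; + 12 × £8.14 standing = £2,886.84
Electric: 83,127,962 BTU / 3412 = 24,360 kWh → × £0.317 = £7,723.20; + 12 × £15.25 standing = £7,906.20
Difference = |£2,886.84 − £7,906.20| = £5,019.36

£5019.36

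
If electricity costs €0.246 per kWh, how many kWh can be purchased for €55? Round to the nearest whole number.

€55 / €0.246 per kWh = 223.6 kWh

224 kWh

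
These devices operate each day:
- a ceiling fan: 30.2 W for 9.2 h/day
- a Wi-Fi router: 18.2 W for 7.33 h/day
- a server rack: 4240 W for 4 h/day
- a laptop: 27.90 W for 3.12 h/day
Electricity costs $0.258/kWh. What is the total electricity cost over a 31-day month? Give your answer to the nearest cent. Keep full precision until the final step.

ceiling fan: 30.2 W × 9.2 h × 31 d = 8,613 Wh = 8.613 kWh
Wi-Fi router: 18.2 W × 7.33 h × 31 d = 4,136 Wh = 4.136 kWh
server rack: 4240 W × 4 h × 31 d = 525,760 Wh = 525.8 kWh
laptop: 27.90 W × 3.12 h × 31 d = 2,698 Wh = 2.698 kWh
Total energy = 8.613 + 4.136 + 525.8 + 2.698 = 541.2 kWh
Cost = 541.2 kWh × $0.258 = $139.63

$139.63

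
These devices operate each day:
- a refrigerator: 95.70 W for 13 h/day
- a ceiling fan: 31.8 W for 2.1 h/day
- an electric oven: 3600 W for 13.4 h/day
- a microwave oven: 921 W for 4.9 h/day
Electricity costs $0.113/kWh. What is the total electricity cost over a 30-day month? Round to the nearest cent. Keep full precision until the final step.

refrigerator: 95.70 W × 13 h × 30 d = 37,323 Wh = 37.32 kWh
ceiling fan: 31.8 W × 2.1 h × 30 d = 2,003 Wh = 2.003 kWh
electric oven: 3600 W × 13.4 h × 30 d = 1,447,200 Wh = 1,447 kWh
microwave oven: 921 W × 4.9 h × 30 d = 135,387 Wh = 135.4 kWh
Total energy = 37.32 + 2.003 + 1,447 + 135.4 = 1,622 kWh
Cost = 1,622 kWh × $0.113 = $183.28

$183.28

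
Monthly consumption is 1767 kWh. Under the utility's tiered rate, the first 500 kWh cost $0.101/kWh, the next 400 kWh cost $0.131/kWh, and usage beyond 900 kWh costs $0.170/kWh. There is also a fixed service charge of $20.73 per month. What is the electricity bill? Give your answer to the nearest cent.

$271.02

First 500 kWh × $0.101 = $50.50
Next 400 kWh × $0.131 = $52.40
Remaining 867 kWh × $0.170 = $147.39
Energy charge = $250.29; + service $20.73 = $271.02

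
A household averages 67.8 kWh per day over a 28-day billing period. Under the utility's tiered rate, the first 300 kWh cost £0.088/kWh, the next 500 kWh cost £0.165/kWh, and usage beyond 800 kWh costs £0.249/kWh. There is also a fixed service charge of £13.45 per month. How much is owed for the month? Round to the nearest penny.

Usage = 67.8 kWh/day × 28 days = 1898.4 kWh
First 300 kWh × £0.088 = £26.40
Next 500 kWh × £0.165 = £82.50
Remaining 1098.4 kWh × £0.249 = £273.50
Energy charge = £382.40; + service £13.45 = £395.85

£395.85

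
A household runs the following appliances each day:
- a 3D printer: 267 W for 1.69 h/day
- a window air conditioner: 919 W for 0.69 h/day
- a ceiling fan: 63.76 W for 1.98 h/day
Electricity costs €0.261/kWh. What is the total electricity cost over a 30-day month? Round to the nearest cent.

€9.49

3D printer: 267 W × 1.69 h × 30 d = 13,537 Wh = 13.54 kWh
window air conditioner: 919 W × 0.69 h × 30 d = 19,023 Wh = 19.02 kWh
ceiling fan: 63.76 W × 1.98 h × 30 d = 3,787 Wh = 3.787 kWh
Total energy = 13.54 + 19.02 + 3.787 = 36.35 kWh
Cost = 36.35 kWh × €0.261 = €9.49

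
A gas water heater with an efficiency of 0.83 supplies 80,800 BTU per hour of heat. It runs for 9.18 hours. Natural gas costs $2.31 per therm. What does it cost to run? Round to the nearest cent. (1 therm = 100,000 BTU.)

$20.64

Heat delivered = 80,800 BTU/h × 9.18 h = 741,744 BTU
Gas input = 741,744 / 0.83 = 893,667 BTU
= 893,667 / 100,000 = 8.937 therm
Cost = 8.937 × $2.31/therm = $20.64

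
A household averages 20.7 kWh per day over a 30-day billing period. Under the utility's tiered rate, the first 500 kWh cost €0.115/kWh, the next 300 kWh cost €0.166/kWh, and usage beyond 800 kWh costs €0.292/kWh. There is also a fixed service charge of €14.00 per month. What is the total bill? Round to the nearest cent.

€91.59

Usage = 20.7 kWh/day × 30 days = 621 kWh
First 500 kWh × €0.115 = €57.50
Next 121 kWh × €0.166 = €20.09
Remaining tier: 0 kWh (not reached)
Energy charge = €77.59; + service €14.00 = €91.59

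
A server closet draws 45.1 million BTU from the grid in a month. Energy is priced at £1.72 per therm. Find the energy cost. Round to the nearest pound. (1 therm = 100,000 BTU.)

45.1 million BTU × (10 therm/million BTU) = 451 therm
Cost = 451 therm × £1.72/therm = £775.72 ≈ £776

£776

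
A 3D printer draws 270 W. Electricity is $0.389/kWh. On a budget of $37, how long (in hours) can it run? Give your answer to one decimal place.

Energy budget = $37 / $0.389 per kWh = 95.12 kWh = 95,116 Wh
Runtime = 95,116 Wh / 270 W = 352.3 h

352.3 h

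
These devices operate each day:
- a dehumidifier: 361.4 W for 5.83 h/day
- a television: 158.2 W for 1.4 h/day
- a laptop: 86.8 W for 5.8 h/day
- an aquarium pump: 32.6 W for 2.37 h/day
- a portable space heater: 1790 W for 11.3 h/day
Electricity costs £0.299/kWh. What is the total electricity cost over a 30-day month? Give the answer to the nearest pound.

£208

dehumidifier: 361.4 W × 5.83 h × 30 d = 63,209 Wh = 63.21 kWh
television: 158.2 W × 1.4 h × 30 d = 6,644 Wh = 6.644 kWh
laptop: 86.8 W × 5.8 h × 30 d = 15,103 Wh = 15.1 kWh
aquarium pump: 32.6 W × 2.37 h × 30 d = 2,318 Wh = 2.318 kWh
portable space heater: 1790 W × 11.3 h × 30 d = 606,810 Wh = 606.8 kWh
Total energy = 63.21 + 6.644 + 15.1 + 2.318 + 606.8 = 694.1 kWh
Cost = 694.1 kWh × £0.299 = £207.53 ≈ £208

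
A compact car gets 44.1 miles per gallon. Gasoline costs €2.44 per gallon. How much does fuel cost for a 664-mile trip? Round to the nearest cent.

€36.74

Fuel = 664 mi / 44.1 mpg = 15.06 gal
Cost = 15.06 gal × €2.44/gal = €36.74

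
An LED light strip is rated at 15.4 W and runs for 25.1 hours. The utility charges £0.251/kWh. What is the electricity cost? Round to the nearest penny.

£0.10

Energy = 15.4 W × 25.1 h = 387 Wh = 0.3865 kWh
Cost = 0.3865 kWh × £0.251/kWh = £0.10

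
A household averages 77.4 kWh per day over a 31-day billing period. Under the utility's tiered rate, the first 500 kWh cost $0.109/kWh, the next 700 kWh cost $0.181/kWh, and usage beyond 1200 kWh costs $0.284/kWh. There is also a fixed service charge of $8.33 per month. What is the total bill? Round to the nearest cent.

Usage = 77.4 kWh/day × 31 days = 2399.4 kWh
First 500 kWh × $0.109 = $54.50
Next 700 kWh × $0.181 = $126.70
Remaining 1199.4 kWh × $0.284 = $340.63
Energy charge = $521.83; + service $8.33 = $530.16

$530.16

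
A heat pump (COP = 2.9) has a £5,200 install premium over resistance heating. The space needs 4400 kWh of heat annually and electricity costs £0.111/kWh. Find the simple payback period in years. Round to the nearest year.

16 years

Resistance: 4400 kWh × £0.111 = £488.40/yr
Heat pump: 4400 / 2.9 = 1517 kWh in → × £0.111 = £168.41/yr
Annual savings = £319.99
Payback = £5,200 / £319.99 = 16.3 years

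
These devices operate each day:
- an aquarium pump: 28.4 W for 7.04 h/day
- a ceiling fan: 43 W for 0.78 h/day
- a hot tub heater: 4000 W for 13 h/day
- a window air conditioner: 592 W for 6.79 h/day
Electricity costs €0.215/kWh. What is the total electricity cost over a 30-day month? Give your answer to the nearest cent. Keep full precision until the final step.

aquarium pump: 28.4 W × 7.04 h × 30 d = 5,998 Wh = 5.998 kWh
ceiling fan: 43 W × 0.78 h × 30 d = 1,006 Wh = 1.006 kWh
hot tub heater: 4000 W × 13 h × 30 d = 1,560,000 Wh = 1,560 kWh
window air conditioner: 592 W × 6.79 h × 30 d = 120,590 Wh = 120.6 kWh
Total energy = 5.998 + 1.006 + 1,560 + 120.6 = 1,688 kWh
Cost = 1,688 kWh × €0.215 = €362.83

€362.83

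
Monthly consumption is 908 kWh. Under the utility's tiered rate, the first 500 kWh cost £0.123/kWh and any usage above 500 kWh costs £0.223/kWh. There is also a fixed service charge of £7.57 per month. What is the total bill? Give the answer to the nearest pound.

£160

First 500 kWh × £0.123 = £61.50
Remaining 408 kWh × £0.223 = £90.98
Energy charge = £152.48; + service £7.57 = £160.05 ≈ £160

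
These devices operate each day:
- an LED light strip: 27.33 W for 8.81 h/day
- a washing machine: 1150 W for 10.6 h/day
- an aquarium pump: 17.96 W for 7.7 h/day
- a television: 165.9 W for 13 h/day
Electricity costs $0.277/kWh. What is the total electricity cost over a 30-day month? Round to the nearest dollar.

LED light strip: 27.33 W × 8.81 h × 30 d = 7,223 Wh = 7.223 kWh
washing machine: 1150 W × 10.6 h × 30 d = 365,700 Wh = 365.7 kWh
aquarium pump: 17.96 W × 7.7 h × 30 d = 4,149 Wh = 4.149 kWh
television: 165.9 W × 13 h × 30 d = 64,701 Wh = 64.7 kWh
Total energy = 7.223 + 365.7 + 4.149 + 64.7 = 441.8 kWh
Cost = 441.8 kWh × $0.277 = $122.37 ≈ $122

$122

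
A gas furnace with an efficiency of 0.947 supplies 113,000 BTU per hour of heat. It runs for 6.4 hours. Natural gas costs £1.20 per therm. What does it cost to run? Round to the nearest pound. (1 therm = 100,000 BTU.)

Heat delivered = 113,000 BTU/h × 6.4 h = 723,200 BTU
Gas input = 723,200 / 0.947 = 763,675 BTU
= 763,675 / 100,000 = 7.637 therm
Cost = 7.637 × £1.20/therm = £9.16 ≈ £9

£9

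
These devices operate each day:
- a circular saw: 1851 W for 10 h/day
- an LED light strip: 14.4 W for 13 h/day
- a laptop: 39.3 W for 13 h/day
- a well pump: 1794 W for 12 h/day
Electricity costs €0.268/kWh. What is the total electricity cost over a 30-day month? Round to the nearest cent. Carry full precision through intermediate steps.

circular saw: 1851 W × 10 h × 30 d = 555,300 Wh = 555.3 kWh
LED light strip: 14.4 W × 13 h × 30 d = 5,616 Wh = 5.616 kWh
laptop: 39.3 W × 13 h × 30 d = 15,327 Wh = 15.33 kWh
well pump: 1794 W × 12 h × 30 d = 645,840 Wh = 645.8 kWh
Total energy = 555.3 + 5.616 + 15.33 + 645.8 = 1,222 kWh
Cost = 1,222 kWh × €0.268 = €327.52

€327.52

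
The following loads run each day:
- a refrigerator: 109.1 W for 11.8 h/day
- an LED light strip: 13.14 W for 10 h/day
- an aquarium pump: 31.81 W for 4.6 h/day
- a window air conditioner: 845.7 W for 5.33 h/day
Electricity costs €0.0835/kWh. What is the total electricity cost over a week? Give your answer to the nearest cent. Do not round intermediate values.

refrigerator: 109.1 W × 11.8 h × 7 d = 9,012 Wh = 9.012 kWh
LED light strip: 13.14 W × 10 h × 7 d = 920 Wh = 0.9198 kWh
aquarium pump: 31.81 W × 4.6 h × 7 d = 1,024 Wh = 1.024 kWh
window air conditioner: 845.7 W × 5.33 h × 7 d = 31,553 Wh = 31.55 kWh
Total energy = 9.012 + 0.9198 + 1.024 + 31.55 = 42.51 kWh
Cost = 42.51 kWh × €0.0835 = €3.55

€3.55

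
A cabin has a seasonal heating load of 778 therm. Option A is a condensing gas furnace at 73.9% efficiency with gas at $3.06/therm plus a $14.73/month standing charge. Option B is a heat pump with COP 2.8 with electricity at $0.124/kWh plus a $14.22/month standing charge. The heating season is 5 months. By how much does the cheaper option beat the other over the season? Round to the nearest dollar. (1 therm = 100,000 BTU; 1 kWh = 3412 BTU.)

$2214

Heat load = 778 therm × 100,000 = 77,800,000 BTU
Gas: input = 77,800,000 / 0.739 = 105,277,402 BTU = 1,053 therm → 1,053 × $3.06 = $3,221.49; + 5 × $14.73 standing = $3,295.14
Heat pump: 77,800,000 BTU / 3412 = 22,800 kWh heat; / 2.8 = 8,144 kWh in → × $0.124 = $1,009.80; + 5 × $14.22 standing = $1,080.90
Difference = |$3,295.14 − $1,080.90| = $2,214.24 ≈ $2214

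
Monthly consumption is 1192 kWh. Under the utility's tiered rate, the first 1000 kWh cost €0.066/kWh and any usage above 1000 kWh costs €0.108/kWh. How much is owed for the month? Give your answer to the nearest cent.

First 1000 kWh × €0.066 = €66.00
Remaining 192 kWh × €0.108 = €20.74
Total = €86.74

€86.74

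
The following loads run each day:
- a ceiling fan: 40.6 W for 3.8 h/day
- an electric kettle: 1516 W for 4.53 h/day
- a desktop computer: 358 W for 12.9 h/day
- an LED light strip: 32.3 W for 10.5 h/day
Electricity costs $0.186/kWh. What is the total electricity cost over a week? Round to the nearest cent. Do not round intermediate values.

ceiling fan: 40.6 W × 3.8 h × 7 d = 1,080 Wh = 1.08 kWh
electric kettle: 1516 W × 4.53 h × 7 d = 48,072 Wh = 48.07 kWh
desktop computer: 358 W × 12.9 h × 7 d = 32,327 Wh = 32.33 kWh
LED light strip: 32.3 W × 10.5 h × 7 d = 2,374 Wh = 2.374 kWh
Total energy = 1.08 + 48.07 + 32.33 + 2.374 = 83.85 kWh
Cost = 83.85 kWh × $0.186 = $15.60

$15.60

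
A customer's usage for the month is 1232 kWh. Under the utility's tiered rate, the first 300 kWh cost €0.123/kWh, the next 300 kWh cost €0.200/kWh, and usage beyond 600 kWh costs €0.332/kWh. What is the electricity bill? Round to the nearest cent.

First 300 kWh × €0.123 = €36.90
Next 300 kWh × €0.200 = €60.00
Remaining 632 kWh × €0.332 = €209.82
Total = €306.72

€306.72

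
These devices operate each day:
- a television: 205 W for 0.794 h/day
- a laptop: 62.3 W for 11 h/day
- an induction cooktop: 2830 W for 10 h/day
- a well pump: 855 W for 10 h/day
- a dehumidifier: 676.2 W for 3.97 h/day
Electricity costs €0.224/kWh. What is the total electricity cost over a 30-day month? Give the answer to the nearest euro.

television: 205 W × 0.794 h × 30 d = 4,883 Wh = 4.883 kWh
laptop: 62.3 W × 11 h × 30 d = 20,559 Wh = 20.56 kWh
induction cooktop: 2830 W × 10 h × 30 d = 849,000 Wh = 849 kWh
well pump: 855 W × 10 h × 30 d = 256,500 Wh = 256.5 kWh
dehumidifier: 676.2 W × 3.97 h × 30 d = 80,535 Wh = 80.54 kWh
Total energy = 4.883 + 20.56 + 849 + 256.5 + 80.54 = 1,211 kWh
Cost = 1,211 kWh × €0.224 = €271.37 ≈ €271

€271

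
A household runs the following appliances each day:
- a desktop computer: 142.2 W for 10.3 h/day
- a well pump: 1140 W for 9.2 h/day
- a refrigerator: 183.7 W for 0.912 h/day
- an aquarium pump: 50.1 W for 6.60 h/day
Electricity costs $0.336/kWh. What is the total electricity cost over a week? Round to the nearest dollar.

desktop computer: 142.2 W × 10.3 h × 7 d = 10,253 Wh = 10.25 kWh
well pump: 1140 W × 9.2 h × 7 d = 73,416 Wh = 73.42 kWh
refrigerator: 183.7 W × 0.912 h × 7 d = 1,173 Wh = 1.173 kWh
aquarium pump: 50.1 W × 6.60 h × 7 d = 2,315 Wh = 2.315 kWh
Total energy = 10.25 + 73.42 + 1.173 + 2.315 = 87.16 kWh
Cost = 87.16 kWh × $0.336 = $29.28 ≈ $29

$29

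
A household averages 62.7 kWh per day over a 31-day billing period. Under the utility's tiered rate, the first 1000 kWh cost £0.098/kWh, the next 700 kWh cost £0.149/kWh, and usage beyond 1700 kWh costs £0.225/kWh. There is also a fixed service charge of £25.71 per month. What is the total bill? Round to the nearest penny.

Usage = 62.7 kWh/day × 31 days = 1943.7 kWh
First 1000 kWh × £0.098 = £98.00
Next 700 kWh × £0.149 = £104.30
Remaining 243.7 kWh × £0.225 = £54.83
Energy charge = £257.13; + service £25.71 = £282.84

£282.84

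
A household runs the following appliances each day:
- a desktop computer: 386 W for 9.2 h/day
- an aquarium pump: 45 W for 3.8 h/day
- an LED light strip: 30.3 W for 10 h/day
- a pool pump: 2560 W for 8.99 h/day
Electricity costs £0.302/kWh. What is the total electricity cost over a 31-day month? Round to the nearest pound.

£253

desktop computer: 386 W × 9.2 h × 31 d = 110,087 Wh = 110.1 kWh
aquarium pump: 45 W × 3.8 h × 31 d = 5,301 Wh = 5.301 kWh
LED light strip: 30.3 W × 10 h × 31 d = 9,393 Wh = 9.393 kWh
pool pump: 2560 W × 8.99 h × 31 d = 713,446 Wh = 713.4 kWh
Total energy = 110.1 + 5.301 + 9.393 + 713.4 = 838.2 kWh
Cost = 838.2 kWh × £0.302 = £253.14 ≈ £253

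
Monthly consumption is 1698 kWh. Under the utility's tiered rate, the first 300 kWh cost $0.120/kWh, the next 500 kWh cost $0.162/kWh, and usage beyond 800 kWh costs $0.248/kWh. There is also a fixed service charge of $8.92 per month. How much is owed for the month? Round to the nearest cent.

First 300 kWh × $0.120 = $36.00
Next 500 kWh × $0.162 = $81.00
Remaining 898 kWh × $0.248 = $222.70
Energy charge = $339.70; + service $8.92 = $348.62

$348.62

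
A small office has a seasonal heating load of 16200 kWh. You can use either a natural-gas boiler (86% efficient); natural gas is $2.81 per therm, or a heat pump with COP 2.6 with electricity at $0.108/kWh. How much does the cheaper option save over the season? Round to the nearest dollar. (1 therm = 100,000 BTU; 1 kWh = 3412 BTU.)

$1133

Heat load = 16200 kWh × 3412 = 55,274,400 BTU
Gas: input = 55,274,400 / 0.86 = 64,272,558 BTU = 642.7 therm → 642.7 × $2.81 = $1,806.06
Heat pump: 55,274,400 BTU / 3412 = 16,200 kWh heat; / 2.6 = 6,231 kWh in → × $0.108 = $672.92
Difference = |$1,806.06 − $672.92| = $1,133.14 ≈ $1133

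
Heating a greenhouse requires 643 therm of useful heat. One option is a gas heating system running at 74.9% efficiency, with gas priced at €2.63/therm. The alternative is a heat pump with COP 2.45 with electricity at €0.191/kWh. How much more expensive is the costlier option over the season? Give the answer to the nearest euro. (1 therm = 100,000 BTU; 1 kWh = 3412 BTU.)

Heat load = 643 therm × 100,000 = 64,300,000 BTU
Gas: input = 64,300,000 / 0.749 = 85,847,797 BTU = 858.5 therm → 858.5 × €2.63 = €2,257.80
Heat pump: 64,300,000 BTU / 3412 = 18,850 kWh heat; / 2.45 = 7,692 kWh in → × €0.191 = €1,469.16
Difference = |€2,257.80 − €1,469.16| = €788.64 ≈ €789

€789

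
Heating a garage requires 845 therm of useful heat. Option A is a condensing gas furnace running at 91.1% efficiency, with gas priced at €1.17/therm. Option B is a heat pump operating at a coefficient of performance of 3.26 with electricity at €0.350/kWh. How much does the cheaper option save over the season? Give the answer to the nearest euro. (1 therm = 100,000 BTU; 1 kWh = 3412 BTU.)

€1574

Heat load = 845 therm × 100,000 = 84,500,000 BTU
Gas: input = 84,500,000 / 0.911 = 92,755,214 BTU = 927.6 therm → 927.6 × €1.17 = €1,085.24
Heat pump: 84,500,000 BTU / 3412 = 24,770 kWh heat; / 3.26 = 7,597 kWh in → × €0.350 = €2,658.88
Difference = |€1,085.24 − €2,658.88| = €1,573.64 ≈ €1574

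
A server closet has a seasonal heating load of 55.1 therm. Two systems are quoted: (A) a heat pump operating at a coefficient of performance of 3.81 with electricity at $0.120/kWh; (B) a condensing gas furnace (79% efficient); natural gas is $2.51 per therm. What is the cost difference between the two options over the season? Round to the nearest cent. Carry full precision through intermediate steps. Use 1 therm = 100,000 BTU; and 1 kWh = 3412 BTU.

$124.20

Heat load = 55.1 therm × 100,000 = 5,510,000 BTU
Gas: input = 5,510,000 / 0.79 = 6,974,684 BTU = 69.75 therm → 69.75 × $2.51 = $175.06
Heat pump: 5,510,000 BTU / 3412 = 1,615 kWh heat; / 3.81 = 423.9 kWh in → × $0.120 = $50.86
Difference = |$175.06 − $50.86| = $124.20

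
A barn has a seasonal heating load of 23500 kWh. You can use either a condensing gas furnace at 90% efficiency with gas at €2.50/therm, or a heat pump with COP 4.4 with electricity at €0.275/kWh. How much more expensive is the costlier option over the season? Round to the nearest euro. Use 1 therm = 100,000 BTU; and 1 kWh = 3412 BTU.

Heat load = 23500 kWh × 3412 = 80,182,000 BTU
Gas: input = 80,182,000 / 0.90 = 89,091,111 BTU = 890.9 therm → 890.9 × €2.50 = €2,227.28
Heat pump: 80,182,000 BTU / 3412 = 23,500 kWh heat; / 4.4 = 5,341 kWh in → × €0.275 = €1,468.75
Difference = |€2,227.28 − €1,468.75| = €758.53 ≈ €759

€759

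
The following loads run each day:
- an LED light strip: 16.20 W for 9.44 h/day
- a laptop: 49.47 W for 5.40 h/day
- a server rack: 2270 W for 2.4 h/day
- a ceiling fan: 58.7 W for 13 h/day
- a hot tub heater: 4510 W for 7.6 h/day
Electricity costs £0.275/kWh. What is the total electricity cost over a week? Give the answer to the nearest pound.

£79

LED light strip: 16.20 W × 9.44 h × 7 d = 1,070 Wh = 1.07 kWh
laptop: 49.47 W × 5.40 h × 7 d = 1,870 Wh = 1.87 kWh
server rack: 2270 W × 2.4 h × 7 d = 38,136 Wh = 38.14 kWh
ceiling fan: 58.7 W × 13 h × 7 d = 5,342 Wh = 5.342 kWh
hot tub heater: 4510 W × 7.6 h × 7 d = 239,932 Wh = 239.9 kWh
Total energy = 1.07 + 1.87 + 38.14 + 5.342 + 239.9 = 286.4 kWh
Cost = 286.4 kWh × £0.275 = £78.75 ≈ £79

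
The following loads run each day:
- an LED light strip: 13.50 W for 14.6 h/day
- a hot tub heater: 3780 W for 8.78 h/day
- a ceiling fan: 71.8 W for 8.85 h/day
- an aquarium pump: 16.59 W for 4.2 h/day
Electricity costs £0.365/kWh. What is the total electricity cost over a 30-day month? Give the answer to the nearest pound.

LED light strip: 13.50 W × 14.6 h × 30 d = 5,913 Wh = 5.913 kWh
hot tub heater: 3780 W × 8.78 h × 30 d = 995,652 Wh = 995.7 kWh
ceiling fan: 71.8 W × 8.85 h × 30 d = 19,063 Wh = 19.06 kWh
aquarium pump: 16.59 W × 4.2 h × 30 d = 2,090 Wh = 2.09 kWh
Total energy = 5.913 + 995.7 + 19.06 + 2.09 = 1,023 kWh
Cost = 1,023 kWh × £0.365 = £373.29 ≈ £373

£373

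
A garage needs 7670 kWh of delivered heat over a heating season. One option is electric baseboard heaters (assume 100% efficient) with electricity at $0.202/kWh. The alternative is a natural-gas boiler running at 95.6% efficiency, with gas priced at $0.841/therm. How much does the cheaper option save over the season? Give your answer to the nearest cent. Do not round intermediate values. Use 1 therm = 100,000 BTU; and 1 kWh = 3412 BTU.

$1319.12

Heat load = 7670 kWh × 3412 = 26,170,040 BTU
Gas: input = 26,170,040 / 0.956 = 27,374,519 BTU = 273.7 therm → 273.7 × $0.841 = $230.22
Electric: 26,170,040 BTU / 3412 = 7,670 kWh → × $0.202 = $1,549.34
Difference = |$230.22 − $1,549.34| = $1,319.12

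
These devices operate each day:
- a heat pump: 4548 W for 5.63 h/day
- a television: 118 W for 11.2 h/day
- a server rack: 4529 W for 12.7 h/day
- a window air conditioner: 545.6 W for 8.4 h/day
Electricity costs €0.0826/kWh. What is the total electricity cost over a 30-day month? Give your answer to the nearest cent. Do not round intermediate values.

€220.61

heat pump: 4548 W × 5.63 h × 30 d = 768,157 Wh = 768.2 kWh
television: 118 W × 11.2 h × 30 d = 39,648 Wh = 39.65 kWh
server rack: 4529 W × 12.7 h × 30 d = 1,725,549 Wh = 1,726 kWh
window air conditioner: 545.6 W × 8.4 h × 30 d = 137,491 Wh = 137.5 kWh
Total energy = 768.2 + 39.65 + 1,726 + 137.5 = 2,671 kWh
Cost = 2,671 kWh × €0.0826 = €220.61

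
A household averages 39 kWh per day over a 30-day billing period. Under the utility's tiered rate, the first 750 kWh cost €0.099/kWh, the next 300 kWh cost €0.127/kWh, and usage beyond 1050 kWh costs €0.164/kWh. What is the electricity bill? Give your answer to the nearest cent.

€132.03

Usage = 39 kWh/day × 30 days = 1170 kWh
First 750 kWh × €0.099 = €74.25
Next 300 kWh × €0.127 = €38.10
Remaining 120 kWh × €0.164 = €19.68
Total = €132.03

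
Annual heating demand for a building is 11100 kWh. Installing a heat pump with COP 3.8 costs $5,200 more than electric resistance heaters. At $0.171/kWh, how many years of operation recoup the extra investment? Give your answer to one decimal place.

3.7 years

Resistance: 11100 kWh × $0.171 = $1,898.10/yr
Heat pump: 11100 / 3.8 = 2921 kWh in → × $0.171 = $499.50/yr
Annual savings = $1,398.60
Payback = $5,200 / $1,398.60 = 3.72 years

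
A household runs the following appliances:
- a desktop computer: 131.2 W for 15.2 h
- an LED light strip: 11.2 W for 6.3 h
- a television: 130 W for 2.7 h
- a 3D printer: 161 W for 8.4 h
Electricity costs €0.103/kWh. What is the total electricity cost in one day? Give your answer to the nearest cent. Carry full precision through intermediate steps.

desktop computer: 131.2 W × 15.2 h = 1,994 Wh = 1.994 kWh
LED light strip: 11.2 W × 6.3 h = 71 Wh = 0.07056 kWh
television: 130 W × 2.7 h = 351 Wh = 0.351 kWh
3D printer: 161 W × 8.4 h = 1,352 Wh = 1.352 kWh
Total energy = 1.994 + 0.07056 + 0.351 + 1.352 = 3.768 kWh
Cost = 3.768 kWh × €0.103 = €0.39

€0.39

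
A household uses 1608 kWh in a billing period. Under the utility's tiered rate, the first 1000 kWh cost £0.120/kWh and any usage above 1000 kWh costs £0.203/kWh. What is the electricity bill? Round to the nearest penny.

First 1000 kWh × £0.120 = £120.00
Remaining 608 kWh × £0.203 = £123.42
Total = £243.42

£243.42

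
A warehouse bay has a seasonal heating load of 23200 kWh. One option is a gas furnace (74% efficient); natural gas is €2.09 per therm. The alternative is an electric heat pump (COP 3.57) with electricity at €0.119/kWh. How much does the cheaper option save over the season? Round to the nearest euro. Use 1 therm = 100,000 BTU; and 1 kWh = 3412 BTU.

€1462

Heat load = 23200 kWh × 3412 = 79,158,400 BTU
Gas: input = 79,158,400 / 0.740 = 106,970,811 BTU = 1,070 therm → 1,070 × €2.09 = €2,235.69
Heat pump: 79,158,400 BTU / 3412 = 23,200 kWh heat; / 3.57 = 6,499 kWh in → × €0.119 = €773.33
Difference = |€2,235.69 − €773.33| = €1,462.36 ≈ €1462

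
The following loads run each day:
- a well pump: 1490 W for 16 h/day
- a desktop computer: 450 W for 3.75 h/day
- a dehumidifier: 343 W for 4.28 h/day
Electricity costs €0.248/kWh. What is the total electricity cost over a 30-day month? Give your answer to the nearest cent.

well pump: 1490 W × 16 h × 30 d = 715,200 Wh = 715.2 kWh
desktop computer: 450 W × 3.75 h × 30 d = 50,625 Wh = 50.62 kWh
dehumidifier: 343 W × 4.28 h × 30 d = 44,041 Wh = 44.04 kWh
Total energy = 715.2 + 50.62 + 44.04 = 809.9 kWh
Cost = 809.9 kWh × €0.248 = €200.85

€200.85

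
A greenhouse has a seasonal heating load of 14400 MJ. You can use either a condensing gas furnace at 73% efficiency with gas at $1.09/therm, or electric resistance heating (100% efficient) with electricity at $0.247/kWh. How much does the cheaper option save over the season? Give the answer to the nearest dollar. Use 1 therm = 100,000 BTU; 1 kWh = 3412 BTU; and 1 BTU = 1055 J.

$784

Heat load = 14400 MJ = 14,400,000,000 J / 1055 = 13,649,289 BTU
Gas: input = 13,649,289 / 0.73 = 18,697,656 BTU = 187 therm → 187 × $1.09 = $203.80
Electric: 13,649,289 BTU / 3412 = 4,000 kWh → × $0.247 = $988.09
Difference = |$203.80 − $988.09| = $784.29 ≈ $784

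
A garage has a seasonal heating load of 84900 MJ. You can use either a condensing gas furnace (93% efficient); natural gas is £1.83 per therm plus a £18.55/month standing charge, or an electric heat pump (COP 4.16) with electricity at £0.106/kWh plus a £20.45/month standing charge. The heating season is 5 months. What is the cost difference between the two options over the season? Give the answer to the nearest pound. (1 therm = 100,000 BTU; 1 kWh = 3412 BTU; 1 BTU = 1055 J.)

Heat load = 84900 MJ = 84,900,000,000 J / 1055 = 80,473,934 BTU
Gas: input = 80,473,934 / 0.93 = 86,531,111 BTU = 865.3 therm → 865.3 × £1.83 = £1,583.52; + 5 × £18.55 standing = £1,676.27
Heat pump: 80,473,934 BTU / 3412 = 23,590 kWh heat; / 4.16 = 5,670 kWh in → × £0.106 = £600.98; + 5 × £20.45 standing = £703.23
Difference = |£1,676.27 − £703.23| = £973.04 ≈ £973

£973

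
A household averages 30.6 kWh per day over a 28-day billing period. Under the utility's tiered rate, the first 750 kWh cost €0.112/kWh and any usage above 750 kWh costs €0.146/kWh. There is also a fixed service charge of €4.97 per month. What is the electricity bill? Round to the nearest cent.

Usage = 30.6 kWh/day × 28 days = 856.8 kWh
First 750 kWh × €0.112 = €84.00
Remaining 106.8 kWh × €0.146 = €15.59
Energy charge = €99.59; + service €4.97 = €104.56

€104.56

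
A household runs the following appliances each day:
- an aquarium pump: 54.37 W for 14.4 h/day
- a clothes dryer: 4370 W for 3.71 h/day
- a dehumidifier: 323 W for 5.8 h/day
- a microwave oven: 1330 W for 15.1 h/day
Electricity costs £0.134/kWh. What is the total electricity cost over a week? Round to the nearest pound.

aquarium pump: 54.37 W × 14.4 h × 7 d = 5,480 Wh = 5.48 kWh
clothes dryer: 4370 W × 3.71 h × 7 d = 113,489 Wh = 113.5 kWh
dehumidifier: 323 W × 5.8 h × 7 d = 13,114 Wh = 13.11 kWh
microwave oven: 1330 W × 15.1 h × 7 d = 140,581 Wh = 140.6 kWh
Total energy = 5.48 + 113.5 + 13.11 + 140.6 = 272.7 kWh
Cost = 272.7 kWh × £0.134 = £36.54 ≈ £37

£37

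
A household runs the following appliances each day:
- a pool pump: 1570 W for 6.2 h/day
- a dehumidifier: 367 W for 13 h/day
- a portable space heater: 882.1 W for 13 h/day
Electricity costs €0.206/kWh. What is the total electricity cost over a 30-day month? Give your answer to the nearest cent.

€160.51

pool pump: 1570 W × 6.2 h × 30 d = 292,020 Wh = 292 kWh
dehumidifier: 367 W × 13 h × 30 d = 143,130 Wh = 143.1 kWh
portable space heater: 882.1 W × 13 h × 30 d = 344,019 Wh = 344 kWh
Total energy = 292 + 143.1 + 344 = 779.2 kWh
Cost = 779.2 kWh × €0.206 = €160.51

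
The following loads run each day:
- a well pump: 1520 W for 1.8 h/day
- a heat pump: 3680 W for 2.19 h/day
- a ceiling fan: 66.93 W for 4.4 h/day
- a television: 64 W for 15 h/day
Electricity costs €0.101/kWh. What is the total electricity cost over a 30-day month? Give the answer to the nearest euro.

€37

well pump: 1520 W × 1.8 h × 30 d = 82,080 Wh = 82.08 kWh
heat pump: 3680 W × 2.19 h × 30 d = 241,776 Wh = 241.8 kWh
ceiling fan: 66.93 W × 4.4 h × 30 d = 8,835 Wh = 8.835 kWh
television: 64 W × 15 h × 30 d = 28,800 Wh = 28.8 kWh
Total energy = 82.08 + 241.8 + 8.835 + 28.8 = 361.5 kWh
Cost = 361.5 kWh × €0.101 = €36.51 ≈ €37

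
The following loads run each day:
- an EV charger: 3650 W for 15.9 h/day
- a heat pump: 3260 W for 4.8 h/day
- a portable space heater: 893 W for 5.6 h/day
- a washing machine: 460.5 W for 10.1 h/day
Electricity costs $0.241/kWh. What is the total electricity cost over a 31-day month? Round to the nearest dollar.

$623

EV charger: 3650 W × 15.9 h × 31 d = 1,799,085 Wh = 1,799 kWh
heat pump: 3260 W × 4.8 h × 31 d = 485,088 Wh = 485.1 kWh
portable space heater: 893 W × 5.6 h × 31 d = 155,025 Wh = 155 kWh
washing machine: 460.5 W × 10.1 h × 31 d = 144,183 Wh = 144.2 kWh
Total energy = 1,799 + 485.1 + 155 + 144.2 = 2,583 kWh
Cost = 2,583 kWh × $0.241 = $622.59 ≈ $623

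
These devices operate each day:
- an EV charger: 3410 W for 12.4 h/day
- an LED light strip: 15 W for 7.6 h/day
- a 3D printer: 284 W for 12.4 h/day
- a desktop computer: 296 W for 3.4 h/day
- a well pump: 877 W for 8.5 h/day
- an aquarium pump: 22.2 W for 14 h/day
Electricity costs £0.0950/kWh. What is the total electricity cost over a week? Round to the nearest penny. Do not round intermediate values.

£36.37

EV charger: 3410 W × 12.4 h × 7 d = 295,988 Wh = 296 kWh
LED light strip: 15 W × 7.6 h × 7 d = 798 Wh = 0.798 kWh
3D printer: 284 W × 12.4 h × 7 d = 24,651 Wh = 24.65 kWh
desktop computer: 296 W × 3.4 h × 7 d = 7,045 Wh = 7.045 kWh
well pump: 877 W × 8.5 h × 7 d = 52,182 Wh = 52.18 kWh
aquarium pump: 22.2 W × 14 h × 7 d = 2,176 Wh = 2.176 kWh
Total energy = 296 + 0.798 + 24.65 + 7.045 + 52.18 + 2.176 = 382.8 kWh
Cost = 382.8 kWh × £0.0950 = £36.37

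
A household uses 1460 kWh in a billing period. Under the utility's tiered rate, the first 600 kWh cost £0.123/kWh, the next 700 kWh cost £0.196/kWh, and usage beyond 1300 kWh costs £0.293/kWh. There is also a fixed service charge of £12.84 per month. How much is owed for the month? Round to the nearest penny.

First 600 kWh × £0.123 = £73.80
Next 700 kWh × £0.196 = £137.20
Remaining 160 kWh × £0.293 = £46.88
Energy charge = £257.88; + service £12.84 = £270.72

£270.72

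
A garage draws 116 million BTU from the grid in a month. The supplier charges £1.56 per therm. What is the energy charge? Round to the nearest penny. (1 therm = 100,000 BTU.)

£1809.60

116 million BTU × (10 therm/million BTU) = 1,160 therm
Cost = 1,160 therm × £1.56/therm = £1,809.60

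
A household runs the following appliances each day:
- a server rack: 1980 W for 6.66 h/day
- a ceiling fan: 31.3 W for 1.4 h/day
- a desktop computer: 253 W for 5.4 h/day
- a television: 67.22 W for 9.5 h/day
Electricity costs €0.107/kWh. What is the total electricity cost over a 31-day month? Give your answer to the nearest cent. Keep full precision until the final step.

€50.54

server rack: 1980 W × 6.66 h × 31 d = 408,791 Wh = 408.8 kWh
ceiling fan: 31.3 W × 1.4 h × 31 d = 1,358 Wh = 1.358 kWh
desktop computer: 253 W × 5.4 h × 31 d = 42,352 Wh = 42.35 kWh
television: 67.22 W × 9.5 h × 31 d = 19,796 Wh = 19.8 kWh
Total energy = 408.8 + 1.358 + 42.35 + 19.8 = 472.3 kWh
Cost = 472.3 kWh × €0.107 = €50.54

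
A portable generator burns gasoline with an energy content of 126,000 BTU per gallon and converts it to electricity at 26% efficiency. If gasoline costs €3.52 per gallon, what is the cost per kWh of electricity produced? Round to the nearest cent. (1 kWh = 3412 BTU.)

€0.37

Electrical output per gallon = 126,000 BTU × 0.26 / 3412 BTU/kWh = 9.601 kWh
Cost per kWh = €3.52 / 9.601 kWh = €0.367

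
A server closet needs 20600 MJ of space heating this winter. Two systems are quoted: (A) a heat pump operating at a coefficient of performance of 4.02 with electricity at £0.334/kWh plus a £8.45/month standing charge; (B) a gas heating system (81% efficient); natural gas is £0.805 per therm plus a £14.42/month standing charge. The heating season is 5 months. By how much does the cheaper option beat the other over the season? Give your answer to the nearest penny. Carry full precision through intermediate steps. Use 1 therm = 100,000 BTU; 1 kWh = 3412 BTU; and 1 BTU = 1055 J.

Heat load = 20600 MJ = 20,600,000,000 J / 1055 = 19,526,066 BTU
Gas: input = 19,526,066 / 0.81 = 24,106,255 BTU = 241.1 therm → 241.1 × £0.805 = £194.06; + 5 × £14.42 standing = £266.16
Heat pump: 19,526,066 BTU / 3412 = 5,723 kWh heat; / 4.02 = 1,424 kWh in → × £0.334 = £475.47; + 5 × £8.45 standing = £517.72
Difference = |£266.16 − £517.72| = £251.57

£251.57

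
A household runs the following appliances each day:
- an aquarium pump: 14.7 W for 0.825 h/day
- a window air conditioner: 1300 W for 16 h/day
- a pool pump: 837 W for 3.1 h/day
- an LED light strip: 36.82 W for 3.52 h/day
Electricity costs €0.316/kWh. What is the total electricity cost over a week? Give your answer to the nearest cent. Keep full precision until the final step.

aquarium pump: 14.7 W × 0.825 h × 7 d = 85 Wh = 0.08489 kWh
window air conditioner: 1300 W × 16 h × 7 d = 145,600 Wh = 145.6 kWh
pool pump: 837 W × 3.1 h × 7 d = 18,163 Wh = 18.16 kWh
LED light strip: 36.82 W × 3.52 h × 7 d = 907 Wh = 0.9072 kWh
Total energy = 0.08489 + 145.6 + 18.16 + 0.9072 = 164.8 kWh
Cost = 164.8 kWh × €0.316 = €52.06

€52.06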